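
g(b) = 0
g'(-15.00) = 0.00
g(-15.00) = 0.00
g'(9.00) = 0.00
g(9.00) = 0.00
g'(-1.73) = 0.00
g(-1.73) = 0.00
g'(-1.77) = 0.00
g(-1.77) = 0.00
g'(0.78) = 0.00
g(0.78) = 0.00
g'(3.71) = 0.00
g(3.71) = 0.00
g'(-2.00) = 0.00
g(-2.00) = 0.00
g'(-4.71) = 0.00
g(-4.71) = 0.00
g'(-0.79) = 0.00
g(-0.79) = 0.00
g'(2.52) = 0.00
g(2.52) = 0.00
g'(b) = 0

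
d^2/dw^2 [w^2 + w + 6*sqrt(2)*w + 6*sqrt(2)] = 2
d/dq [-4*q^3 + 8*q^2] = 4*q*(4 - 3*q)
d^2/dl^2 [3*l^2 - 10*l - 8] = 6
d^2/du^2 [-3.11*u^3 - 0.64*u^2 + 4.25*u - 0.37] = -18.66*u - 1.28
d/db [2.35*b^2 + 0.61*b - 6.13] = 4.7*b + 0.61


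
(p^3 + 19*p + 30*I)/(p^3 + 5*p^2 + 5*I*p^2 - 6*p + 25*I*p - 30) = (p - 5*I)/(p + 5)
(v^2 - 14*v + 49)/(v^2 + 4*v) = (v^2 - 14*v + 49)/(v*(v + 4))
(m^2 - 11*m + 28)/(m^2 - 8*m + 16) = (m - 7)/(m - 4)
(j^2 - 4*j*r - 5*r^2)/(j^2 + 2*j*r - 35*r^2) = (j + r)/(j + 7*r)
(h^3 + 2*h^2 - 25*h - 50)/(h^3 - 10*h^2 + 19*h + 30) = (h^2 + 7*h + 10)/(h^2 - 5*h - 6)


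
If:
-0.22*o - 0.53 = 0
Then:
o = -2.41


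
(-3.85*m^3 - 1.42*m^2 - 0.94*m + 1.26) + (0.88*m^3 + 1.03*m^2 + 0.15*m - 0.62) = -2.97*m^3 - 0.39*m^2 - 0.79*m + 0.64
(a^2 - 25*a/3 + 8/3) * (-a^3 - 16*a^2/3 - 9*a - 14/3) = -a^5 + 3*a^4 + 295*a^3/9 + 505*a^2/9 + 134*a/9 - 112/9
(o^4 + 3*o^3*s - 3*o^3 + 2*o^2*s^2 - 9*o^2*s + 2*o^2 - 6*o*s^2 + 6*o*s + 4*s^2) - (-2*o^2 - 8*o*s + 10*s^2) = o^4 + 3*o^3*s - 3*o^3 + 2*o^2*s^2 - 9*o^2*s + 4*o^2 - 6*o*s^2 + 14*o*s - 6*s^2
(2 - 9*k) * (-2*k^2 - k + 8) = 18*k^3 + 5*k^2 - 74*k + 16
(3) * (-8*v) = -24*v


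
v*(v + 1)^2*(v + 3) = v^4 + 5*v^3 + 7*v^2 + 3*v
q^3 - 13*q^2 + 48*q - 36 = (q - 6)^2*(q - 1)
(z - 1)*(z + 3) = z^2 + 2*z - 3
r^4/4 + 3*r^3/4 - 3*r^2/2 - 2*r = r*(r/4 + 1)*(r - 2)*(r + 1)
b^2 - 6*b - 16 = (b - 8)*(b + 2)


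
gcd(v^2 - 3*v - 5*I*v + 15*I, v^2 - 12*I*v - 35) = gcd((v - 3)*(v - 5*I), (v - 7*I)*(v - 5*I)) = v - 5*I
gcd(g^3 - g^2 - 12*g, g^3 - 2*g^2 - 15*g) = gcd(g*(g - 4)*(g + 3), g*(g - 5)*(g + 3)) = g^2 + 3*g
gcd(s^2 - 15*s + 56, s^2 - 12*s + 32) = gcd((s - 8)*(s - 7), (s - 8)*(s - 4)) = s - 8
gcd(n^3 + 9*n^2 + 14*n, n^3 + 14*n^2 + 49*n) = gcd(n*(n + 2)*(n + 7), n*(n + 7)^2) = n^2 + 7*n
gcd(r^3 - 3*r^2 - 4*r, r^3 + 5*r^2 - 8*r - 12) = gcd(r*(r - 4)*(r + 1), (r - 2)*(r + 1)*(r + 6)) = r + 1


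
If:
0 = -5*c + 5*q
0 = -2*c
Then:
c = 0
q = 0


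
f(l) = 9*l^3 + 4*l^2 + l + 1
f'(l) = 27*l^2 + 8*l + 1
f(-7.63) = -3771.52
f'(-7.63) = 1511.82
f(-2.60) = -132.74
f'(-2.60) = 162.72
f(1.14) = 20.67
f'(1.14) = 45.21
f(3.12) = 316.40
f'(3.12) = 288.79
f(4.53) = 924.25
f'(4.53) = 591.30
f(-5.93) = -1741.02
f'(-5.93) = 903.01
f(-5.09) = -1087.31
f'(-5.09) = 659.80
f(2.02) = 93.52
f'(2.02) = 127.33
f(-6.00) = -1805.00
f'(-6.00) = 925.00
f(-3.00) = -209.00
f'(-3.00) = 220.00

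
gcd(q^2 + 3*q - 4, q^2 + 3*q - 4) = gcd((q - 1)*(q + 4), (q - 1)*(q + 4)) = q^2 + 3*q - 4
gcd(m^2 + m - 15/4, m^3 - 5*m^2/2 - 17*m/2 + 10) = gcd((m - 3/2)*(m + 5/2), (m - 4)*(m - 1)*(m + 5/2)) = m + 5/2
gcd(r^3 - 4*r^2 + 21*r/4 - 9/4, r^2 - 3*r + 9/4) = r^2 - 3*r + 9/4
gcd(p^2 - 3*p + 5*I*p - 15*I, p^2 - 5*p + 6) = p - 3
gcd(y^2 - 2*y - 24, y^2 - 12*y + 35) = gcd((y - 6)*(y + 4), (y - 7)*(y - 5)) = 1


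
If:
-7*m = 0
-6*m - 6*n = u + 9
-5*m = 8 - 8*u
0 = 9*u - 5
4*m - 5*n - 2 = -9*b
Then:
No Solution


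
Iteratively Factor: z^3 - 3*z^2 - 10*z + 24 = (z - 2)*(z^2 - z - 12) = (z - 2)*(z + 3)*(z - 4)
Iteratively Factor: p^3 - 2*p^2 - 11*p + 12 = (p + 3)*(p^2 - 5*p + 4) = (p - 1)*(p + 3)*(p - 4)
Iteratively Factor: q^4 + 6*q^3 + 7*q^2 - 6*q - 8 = (q + 2)*(q^3 + 4*q^2 - q - 4) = (q + 1)*(q + 2)*(q^2 + 3*q - 4) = (q - 1)*(q + 1)*(q + 2)*(q + 4)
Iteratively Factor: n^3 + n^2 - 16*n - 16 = (n + 1)*(n^2 - 16) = (n + 1)*(n + 4)*(n - 4)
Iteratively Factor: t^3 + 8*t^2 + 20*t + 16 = (t + 2)*(t^2 + 6*t + 8) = (t + 2)*(t + 4)*(t + 2)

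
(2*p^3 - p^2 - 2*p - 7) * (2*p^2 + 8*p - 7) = 4*p^5 + 14*p^4 - 26*p^3 - 23*p^2 - 42*p + 49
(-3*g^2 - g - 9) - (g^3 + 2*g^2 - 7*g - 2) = -g^3 - 5*g^2 + 6*g - 7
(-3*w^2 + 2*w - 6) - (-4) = -3*w^2 + 2*w - 2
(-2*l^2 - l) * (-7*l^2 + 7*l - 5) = 14*l^4 - 7*l^3 + 3*l^2 + 5*l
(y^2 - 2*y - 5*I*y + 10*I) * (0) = 0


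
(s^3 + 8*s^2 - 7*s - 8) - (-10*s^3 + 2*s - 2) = 11*s^3 + 8*s^2 - 9*s - 6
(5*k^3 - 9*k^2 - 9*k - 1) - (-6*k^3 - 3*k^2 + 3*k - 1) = 11*k^3 - 6*k^2 - 12*k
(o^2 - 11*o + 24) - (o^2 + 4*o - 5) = 29 - 15*o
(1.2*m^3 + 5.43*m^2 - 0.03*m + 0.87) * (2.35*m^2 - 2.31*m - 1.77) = 2.82*m^5 + 9.9885*m^4 - 14.7378*m^3 - 7.4973*m^2 - 1.9566*m - 1.5399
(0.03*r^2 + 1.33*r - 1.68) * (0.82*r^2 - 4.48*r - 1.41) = 0.0246*r^4 + 0.9562*r^3 - 7.3783*r^2 + 5.6511*r + 2.3688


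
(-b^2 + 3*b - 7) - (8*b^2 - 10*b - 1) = -9*b^2 + 13*b - 6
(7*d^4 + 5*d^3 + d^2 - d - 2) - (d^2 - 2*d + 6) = 7*d^4 + 5*d^3 + d - 8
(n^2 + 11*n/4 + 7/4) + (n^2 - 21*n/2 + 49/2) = 2*n^2 - 31*n/4 + 105/4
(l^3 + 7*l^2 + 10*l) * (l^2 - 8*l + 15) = l^5 - l^4 - 31*l^3 + 25*l^2 + 150*l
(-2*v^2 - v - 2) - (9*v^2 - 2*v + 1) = -11*v^2 + v - 3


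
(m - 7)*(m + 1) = m^2 - 6*m - 7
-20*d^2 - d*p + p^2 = (-5*d + p)*(4*d + p)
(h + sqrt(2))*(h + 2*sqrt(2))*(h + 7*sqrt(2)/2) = h^3 + 13*sqrt(2)*h^2/2 + 25*h + 14*sqrt(2)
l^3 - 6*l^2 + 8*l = l*(l - 4)*(l - 2)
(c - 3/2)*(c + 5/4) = c^2 - c/4 - 15/8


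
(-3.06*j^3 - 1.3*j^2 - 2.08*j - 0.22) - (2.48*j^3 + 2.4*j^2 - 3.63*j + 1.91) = -5.54*j^3 - 3.7*j^2 + 1.55*j - 2.13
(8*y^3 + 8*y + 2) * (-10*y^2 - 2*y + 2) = -80*y^5 - 16*y^4 - 64*y^3 - 36*y^2 + 12*y + 4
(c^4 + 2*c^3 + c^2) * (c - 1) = c^5 + c^4 - c^3 - c^2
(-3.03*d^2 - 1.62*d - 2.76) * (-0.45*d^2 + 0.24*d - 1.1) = 1.3635*d^4 + 0.00180000000000013*d^3 + 4.1862*d^2 + 1.1196*d + 3.036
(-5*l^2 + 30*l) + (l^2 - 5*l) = -4*l^2 + 25*l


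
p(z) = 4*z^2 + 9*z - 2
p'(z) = 8*z + 9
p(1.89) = 29.30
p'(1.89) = 24.12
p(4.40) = 115.04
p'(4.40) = 44.20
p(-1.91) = -4.60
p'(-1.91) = -6.28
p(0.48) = 3.24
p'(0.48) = 12.84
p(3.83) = 91.15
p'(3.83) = 39.64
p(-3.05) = 7.76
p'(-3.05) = -15.40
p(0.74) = 6.85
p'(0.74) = 14.92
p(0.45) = 2.86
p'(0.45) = 12.60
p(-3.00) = 7.00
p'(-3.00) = -15.00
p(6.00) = 196.00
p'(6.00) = 57.00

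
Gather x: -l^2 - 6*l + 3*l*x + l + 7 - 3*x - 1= -l^2 - 5*l + x*(3*l - 3) + 6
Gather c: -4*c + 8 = 8 - 4*c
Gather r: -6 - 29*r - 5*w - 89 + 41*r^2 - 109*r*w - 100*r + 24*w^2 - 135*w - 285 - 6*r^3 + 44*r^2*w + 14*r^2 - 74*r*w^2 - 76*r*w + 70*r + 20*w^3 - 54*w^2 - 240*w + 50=-6*r^3 + r^2*(44*w + 55) + r*(-74*w^2 - 185*w - 59) + 20*w^3 - 30*w^2 - 380*w - 330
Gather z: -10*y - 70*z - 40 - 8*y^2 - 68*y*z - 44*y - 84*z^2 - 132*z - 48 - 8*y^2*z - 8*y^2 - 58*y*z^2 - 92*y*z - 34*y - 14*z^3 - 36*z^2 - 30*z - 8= -16*y^2 - 88*y - 14*z^3 + z^2*(-58*y - 120) + z*(-8*y^2 - 160*y - 232) - 96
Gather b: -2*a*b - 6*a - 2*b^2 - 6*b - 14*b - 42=-6*a - 2*b^2 + b*(-2*a - 20) - 42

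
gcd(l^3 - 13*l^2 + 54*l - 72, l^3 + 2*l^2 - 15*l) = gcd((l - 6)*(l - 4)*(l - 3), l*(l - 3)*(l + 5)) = l - 3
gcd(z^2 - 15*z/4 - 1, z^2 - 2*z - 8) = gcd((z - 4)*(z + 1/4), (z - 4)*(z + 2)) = z - 4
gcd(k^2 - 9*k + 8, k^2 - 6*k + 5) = k - 1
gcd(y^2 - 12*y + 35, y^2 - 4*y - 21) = y - 7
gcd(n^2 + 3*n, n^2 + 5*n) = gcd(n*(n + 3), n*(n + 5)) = n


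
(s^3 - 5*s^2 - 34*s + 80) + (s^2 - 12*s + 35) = s^3 - 4*s^2 - 46*s + 115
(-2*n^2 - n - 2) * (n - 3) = -2*n^3 + 5*n^2 + n + 6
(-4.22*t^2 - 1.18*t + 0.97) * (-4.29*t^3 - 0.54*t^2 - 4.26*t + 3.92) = 18.1038*t^5 + 7.341*t^4 + 14.4531*t^3 - 12.0394*t^2 - 8.7578*t + 3.8024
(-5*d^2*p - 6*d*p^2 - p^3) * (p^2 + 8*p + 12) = -5*d^2*p^3 - 40*d^2*p^2 - 60*d^2*p - 6*d*p^4 - 48*d*p^3 - 72*d*p^2 - p^5 - 8*p^4 - 12*p^3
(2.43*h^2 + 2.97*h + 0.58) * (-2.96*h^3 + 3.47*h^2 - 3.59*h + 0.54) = -7.1928*h^5 - 0.3591*h^4 - 0.134599999999999*h^3 - 7.3375*h^2 - 0.4784*h + 0.3132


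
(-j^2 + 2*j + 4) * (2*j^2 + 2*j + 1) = -2*j^4 + 2*j^3 + 11*j^2 + 10*j + 4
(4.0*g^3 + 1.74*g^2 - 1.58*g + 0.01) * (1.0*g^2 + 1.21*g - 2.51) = 4.0*g^5 + 6.58*g^4 - 9.5146*g^3 - 6.2692*g^2 + 3.9779*g - 0.0251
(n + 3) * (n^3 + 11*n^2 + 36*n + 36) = n^4 + 14*n^3 + 69*n^2 + 144*n + 108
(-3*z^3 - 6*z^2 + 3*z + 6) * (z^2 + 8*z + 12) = -3*z^5 - 30*z^4 - 81*z^3 - 42*z^2 + 84*z + 72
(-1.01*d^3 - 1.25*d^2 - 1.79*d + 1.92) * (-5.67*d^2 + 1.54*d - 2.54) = 5.7267*d^5 + 5.5321*d^4 + 10.7897*d^3 - 10.468*d^2 + 7.5034*d - 4.8768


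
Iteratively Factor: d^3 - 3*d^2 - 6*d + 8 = (d + 2)*(d^2 - 5*d + 4) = (d - 4)*(d + 2)*(d - 1)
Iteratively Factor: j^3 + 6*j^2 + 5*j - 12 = (j + 4)*(j^2 + 2*j - 3) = (j - 1)*(j + 4)*(j + 3)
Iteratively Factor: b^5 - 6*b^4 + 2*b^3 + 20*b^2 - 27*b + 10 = (b - 1)*(b^4 - 5*b^3 - 3*b^2 + 17*b - 10) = (b - 1)^2*(b^3 - 4*b^2 - 7*b + 10) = (b - 1)^2*(b + 2)*(b^2 - 6*b + 5) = (b - 5)*(b - 1)^2*(b + 2)*(b - 1)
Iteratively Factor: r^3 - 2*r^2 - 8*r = (r)*(r^2 - 2*r - 8) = r*(r + 2)*(r - 4)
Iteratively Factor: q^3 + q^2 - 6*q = (q)*(q^2 + q - 6) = q*(q + 3)*(q - 2)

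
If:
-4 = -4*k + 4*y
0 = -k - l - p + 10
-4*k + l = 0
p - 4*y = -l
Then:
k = 14/5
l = 56/5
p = -4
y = 9/5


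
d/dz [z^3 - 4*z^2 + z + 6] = 3*z^2 - 8*z + 1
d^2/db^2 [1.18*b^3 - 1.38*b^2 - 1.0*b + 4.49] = 7.08*b - 2.76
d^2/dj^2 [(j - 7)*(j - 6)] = 2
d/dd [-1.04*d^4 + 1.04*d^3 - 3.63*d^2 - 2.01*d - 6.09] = -4.16*d^3 + 3.12*d^2 - 7.26*d - 2.01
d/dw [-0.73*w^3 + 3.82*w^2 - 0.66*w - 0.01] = -2.19*w^2 + 7.64*w - 0.66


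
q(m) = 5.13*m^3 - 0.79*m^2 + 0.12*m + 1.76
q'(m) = 15.39*m^2 - 1.58*m + 0.12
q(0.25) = 1.82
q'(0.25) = 0.69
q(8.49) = 3085.19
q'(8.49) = 1096.02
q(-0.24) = 1.61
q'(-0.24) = 1.39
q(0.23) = 1.81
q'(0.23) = 0.57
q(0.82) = 4.16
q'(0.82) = 9.17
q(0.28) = 1.84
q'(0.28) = 0.88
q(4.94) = 601.51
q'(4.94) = 367.89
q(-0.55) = 0.60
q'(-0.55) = 5.64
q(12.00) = 8754.08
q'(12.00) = 2197.32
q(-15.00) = -17491.54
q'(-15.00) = 3486.57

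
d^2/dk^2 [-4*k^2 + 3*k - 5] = -8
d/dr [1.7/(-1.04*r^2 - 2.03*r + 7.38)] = (3.536*r + 3.451)/(1.04*r^2 + 2.03*r - 7.38)^2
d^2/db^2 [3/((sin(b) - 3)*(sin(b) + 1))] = (-18*sin(b) - 12*cos(b)^2 + 54)*cos(b)^2/((sin(b) - 3)^3*(sin(b) + 1)^3)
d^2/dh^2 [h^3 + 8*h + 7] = 6*h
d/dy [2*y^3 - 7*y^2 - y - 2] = 6*y^2 - 14*y - 1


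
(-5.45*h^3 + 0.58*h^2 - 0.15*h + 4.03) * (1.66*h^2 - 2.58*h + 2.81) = -9.047*h^5 + 15.0238*h^4 - 17.0599*h^3 + 8.7066*h^2 - 10.8189*h + 11.3243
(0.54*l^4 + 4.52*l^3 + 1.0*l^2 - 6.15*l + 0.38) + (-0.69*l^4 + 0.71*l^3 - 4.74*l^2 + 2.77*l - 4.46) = -0.15*l^4 + 5.23*l^3 - 3.74*l^2 - 3.38*l - 4.08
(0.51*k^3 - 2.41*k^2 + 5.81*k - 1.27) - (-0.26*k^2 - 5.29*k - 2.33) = 0.51*k^3 - 2.15*k^2 + 11.1*k + 1.06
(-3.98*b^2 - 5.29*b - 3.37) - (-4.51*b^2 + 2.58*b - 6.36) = 0.53*b^2 - 7.87*b + 2.99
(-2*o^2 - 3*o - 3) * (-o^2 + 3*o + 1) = 2*o^4 - 3*o^3 - 8*o^2 - 12*o - 3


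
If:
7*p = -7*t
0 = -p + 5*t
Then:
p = 0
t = 0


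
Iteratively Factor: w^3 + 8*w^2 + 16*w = (w)*(w^2 + 8*w + 16) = w*(w + 4)*(w + 4)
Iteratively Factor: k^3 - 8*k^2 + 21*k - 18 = (k - 3)*(k^2 - 5*k + 6) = (k - 3)^2*(k - 2)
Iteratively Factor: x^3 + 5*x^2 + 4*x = (x + 4)*(x^2 + x) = x*(x + 4)*(x + 1)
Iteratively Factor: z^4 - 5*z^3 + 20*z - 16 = (z + 2)*(z^3 - 7*z^2 + 14*z - 8) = (z - 1)*(z + 2)*(z^2 - 6*z + 8) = (z - 4)*(z - 1)*(z + 2)*(z - 2)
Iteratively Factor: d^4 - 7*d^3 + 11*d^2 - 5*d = (d - 1)*(d^3 - 6*d^2 + 5*d) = d*(d - 1)*(d^2 - 6*d + 5) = d*(d - 5)*(d - 1)*(d - 1)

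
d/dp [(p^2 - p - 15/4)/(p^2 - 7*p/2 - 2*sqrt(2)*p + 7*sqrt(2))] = (4*(2*p - 1)*(2*p^2 - 7*p - 4*sqrt(2)*p + 14*sqrt(2)) - (-4*p + 4*sqrt(2) + 7)*(-4*p^2 + 4*p + 15))/(2*(2*p^2 - 7*p - 4*sqrt(2)*p + 14*sqrt(2))^2)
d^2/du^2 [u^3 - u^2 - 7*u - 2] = 6*u - 2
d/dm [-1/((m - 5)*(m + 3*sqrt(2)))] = (2*m - 5 + 3*sqrt(2))/((m - 5)^2*(m + 3*sqrt(2))^2)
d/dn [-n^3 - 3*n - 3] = -3*n^2 - 3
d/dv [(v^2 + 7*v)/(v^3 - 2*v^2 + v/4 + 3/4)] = 4*(-4*v^4 - 56*v^3 + 57*v^2 + 6*v + 21)/(16*v^6 - 64*v^5 + 72*v^4 + 8*v^3 - 47*v^2 + 6*v + 9)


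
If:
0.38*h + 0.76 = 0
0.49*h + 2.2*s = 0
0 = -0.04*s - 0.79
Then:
No Solution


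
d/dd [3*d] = 3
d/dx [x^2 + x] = 2*x + 1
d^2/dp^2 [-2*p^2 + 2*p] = -4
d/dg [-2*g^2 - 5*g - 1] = -4*g - 5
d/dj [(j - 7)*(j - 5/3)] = 2*j - 26/3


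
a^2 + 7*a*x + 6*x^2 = (a + x)*(a + 6*x)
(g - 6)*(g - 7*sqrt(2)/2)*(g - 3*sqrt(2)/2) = g^3 - 5*sqrt(2)*g^2 - 6*g^2 + 21*g/2 + 30*sqrt(2)*g - 63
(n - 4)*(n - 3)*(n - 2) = n^3 - 9*n^2 + 26*n - 24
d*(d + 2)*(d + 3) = d^3 + 5*d^2 + 6*d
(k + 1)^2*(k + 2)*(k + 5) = k^4 + 9*k^3 + 25*k^2 + 27*k + 10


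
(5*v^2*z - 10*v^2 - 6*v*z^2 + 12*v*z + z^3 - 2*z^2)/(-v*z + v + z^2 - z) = (-5*v*z + 10*v + z^2 - 2*z)/(z - 1)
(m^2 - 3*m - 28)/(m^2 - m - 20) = (m - 7)/(m - 5)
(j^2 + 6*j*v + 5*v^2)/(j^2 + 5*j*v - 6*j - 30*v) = (j + v)/(j - 6)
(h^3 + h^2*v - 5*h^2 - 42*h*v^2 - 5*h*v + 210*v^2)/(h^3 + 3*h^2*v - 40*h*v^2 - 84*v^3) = (h - 5)/(h + 2*v)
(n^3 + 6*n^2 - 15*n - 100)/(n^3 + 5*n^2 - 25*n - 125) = (n - 4)/(n - 5)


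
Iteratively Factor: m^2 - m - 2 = (m - 2)*(m + 1)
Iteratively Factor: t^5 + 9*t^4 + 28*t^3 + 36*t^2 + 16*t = (t + 2)*(t^4 + 7*t^3 + 14*t^2 + 8*t) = (t + 2)^2*(t^3 + 5*t^2 + 4*t) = (t + 1)*(t + 2)^2*(t^2 + 4*t) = t*(t + 1)*(t + 2)^2*(t + 4)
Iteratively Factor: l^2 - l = (l - 1)*(l)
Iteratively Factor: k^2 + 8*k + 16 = (k + 4)*(k + 4)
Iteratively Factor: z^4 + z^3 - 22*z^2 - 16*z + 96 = (z - 2)*(z^3 + 3*z^2 - 16*z - 48) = (z - 2)*(z + 3)*(z^2 - 16) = (z - 2)*(z + 3)*(z + 4)*(z - 4)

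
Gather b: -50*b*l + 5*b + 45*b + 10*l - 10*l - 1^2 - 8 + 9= b*(50 - 50*l)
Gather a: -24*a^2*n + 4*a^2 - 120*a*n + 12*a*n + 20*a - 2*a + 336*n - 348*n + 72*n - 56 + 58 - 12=a^2*(4 - 24*n) + a*(18 - 108*n) + 60*n - 10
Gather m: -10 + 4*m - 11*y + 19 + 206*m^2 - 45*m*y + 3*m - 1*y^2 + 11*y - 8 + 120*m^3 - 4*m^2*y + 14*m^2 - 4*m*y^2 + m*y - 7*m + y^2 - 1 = 120*m^3 + m^2*(220 - 4*y) + m*(-4*y^2 - 44*y)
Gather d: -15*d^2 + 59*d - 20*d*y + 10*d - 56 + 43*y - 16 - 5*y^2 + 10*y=-15*d^2 + d*(69 - 20*y) - 5*y^2 + 53*y - 72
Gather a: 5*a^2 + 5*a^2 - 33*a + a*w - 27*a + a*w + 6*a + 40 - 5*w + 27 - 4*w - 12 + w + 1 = 10*a^2 + a*(2*w - 54) - 8*w + 56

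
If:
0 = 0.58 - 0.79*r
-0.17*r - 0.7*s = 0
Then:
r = 0.73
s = -0.18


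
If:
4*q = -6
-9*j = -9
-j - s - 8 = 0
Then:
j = 1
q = -3/2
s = -9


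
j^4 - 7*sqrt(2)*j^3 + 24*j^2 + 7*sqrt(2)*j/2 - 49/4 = (j - 7*sqrt(2)/2)^2*(j - sqrt(2)/2)*(j + sqrt(2)/2)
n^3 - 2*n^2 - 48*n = n*(n - 8)*(n + 6)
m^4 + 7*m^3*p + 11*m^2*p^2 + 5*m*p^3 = m*(m + p)^2*(m + 5*p)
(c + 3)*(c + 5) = c^2 + 8*c + 15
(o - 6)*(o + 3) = o^2 - 3*o - 18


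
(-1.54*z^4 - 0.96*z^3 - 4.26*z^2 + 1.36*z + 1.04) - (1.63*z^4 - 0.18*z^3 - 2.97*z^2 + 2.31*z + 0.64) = -3.17*z^4 - 0.78*z^3 - 1.29*z^2 - 0.95*z + 0.4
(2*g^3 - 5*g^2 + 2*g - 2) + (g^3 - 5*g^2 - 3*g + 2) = 3*g^3 - 10*g^2 - g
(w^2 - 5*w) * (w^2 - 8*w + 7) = w^4 - 13*w^3 + 47*w^2 - 35*w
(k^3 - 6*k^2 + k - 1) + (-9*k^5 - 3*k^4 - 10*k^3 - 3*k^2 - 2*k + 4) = -9*k^5 - 3*k^4 - 9*k^3 - 9*k^2 - k + 3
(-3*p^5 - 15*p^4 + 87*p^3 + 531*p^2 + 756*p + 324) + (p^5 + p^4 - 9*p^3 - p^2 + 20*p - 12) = -2*p^5 - 14*p^4 + 78*p^3 + 530*p^2 + 776*p + 312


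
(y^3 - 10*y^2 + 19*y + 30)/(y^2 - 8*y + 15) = (y^2 - 5*y - 6)/(y - 3)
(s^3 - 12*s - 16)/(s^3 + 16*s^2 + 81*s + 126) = (s^3 - 12*s - 16)/(s^3 + 16*s^2 + 81*s + 126)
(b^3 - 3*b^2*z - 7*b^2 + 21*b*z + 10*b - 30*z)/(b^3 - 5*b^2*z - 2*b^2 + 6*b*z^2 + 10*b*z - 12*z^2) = (5 - b)/(-b + 2*z)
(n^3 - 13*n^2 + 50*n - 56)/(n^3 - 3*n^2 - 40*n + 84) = (n - 4)/(n + 6)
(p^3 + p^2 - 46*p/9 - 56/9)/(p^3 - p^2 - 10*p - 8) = (p^2 - p - 28/9)/(p^2 - 3*p - 4)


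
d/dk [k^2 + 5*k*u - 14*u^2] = 2*k + 5*u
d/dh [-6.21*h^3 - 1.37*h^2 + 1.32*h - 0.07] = -18.63*h^2 - 2.74*h + 1.32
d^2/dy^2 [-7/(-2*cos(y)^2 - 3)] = 28*(-4*sin(y)^4 - 4*sin(y)^2 + 5)/(cos(2*y) + 4)^3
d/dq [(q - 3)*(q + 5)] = 2*q + 2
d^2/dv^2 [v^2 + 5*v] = 2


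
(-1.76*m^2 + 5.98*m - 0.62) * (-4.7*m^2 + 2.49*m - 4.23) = 8.272*m^4 - 32.4884*m^3 + 25.249*m^2 - 26.8392*m + 2.6226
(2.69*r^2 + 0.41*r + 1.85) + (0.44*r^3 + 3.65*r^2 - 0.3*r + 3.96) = 0.44*r^3 + 6.34*r^2 + 0.11*r + 5.81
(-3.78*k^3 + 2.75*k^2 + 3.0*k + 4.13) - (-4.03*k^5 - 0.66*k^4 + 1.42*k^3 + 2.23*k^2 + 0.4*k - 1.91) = 4.03*k^5 + 0.66*k^4 - 5.2*k^3 + 0.52*k^2 + 2.6*k + 6.04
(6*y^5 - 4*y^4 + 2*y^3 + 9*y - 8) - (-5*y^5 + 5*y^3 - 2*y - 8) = 11*y^5 - 4*y^4 - 3*y^3 + 11*y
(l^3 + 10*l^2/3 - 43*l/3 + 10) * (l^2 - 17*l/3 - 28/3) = l^5 - 7*l^4/3 - 383*l^3/9 + 541*l^2/9 + 694*l/9 - 280/3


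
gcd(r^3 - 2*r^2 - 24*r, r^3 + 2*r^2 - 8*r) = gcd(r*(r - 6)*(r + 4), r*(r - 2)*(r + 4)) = r^2 + 4*r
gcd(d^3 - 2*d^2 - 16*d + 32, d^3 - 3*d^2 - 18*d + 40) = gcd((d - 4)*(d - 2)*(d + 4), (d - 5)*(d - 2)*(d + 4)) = d^2 + 2*d - 8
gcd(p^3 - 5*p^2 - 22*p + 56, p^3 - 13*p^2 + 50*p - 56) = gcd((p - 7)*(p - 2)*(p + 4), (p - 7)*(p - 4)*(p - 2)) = p^2 - 9*p + 14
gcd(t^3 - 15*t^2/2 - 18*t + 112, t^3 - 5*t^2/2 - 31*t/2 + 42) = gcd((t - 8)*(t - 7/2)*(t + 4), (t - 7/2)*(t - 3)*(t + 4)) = t^2 + t/2 - 14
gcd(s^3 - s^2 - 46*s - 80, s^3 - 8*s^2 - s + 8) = s - 8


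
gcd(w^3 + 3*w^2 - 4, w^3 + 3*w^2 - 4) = w^3 + 3*w^2 - 4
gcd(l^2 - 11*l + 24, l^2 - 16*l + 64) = l - 8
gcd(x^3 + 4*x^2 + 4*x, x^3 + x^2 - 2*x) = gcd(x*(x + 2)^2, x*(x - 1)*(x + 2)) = x^2 + 2*x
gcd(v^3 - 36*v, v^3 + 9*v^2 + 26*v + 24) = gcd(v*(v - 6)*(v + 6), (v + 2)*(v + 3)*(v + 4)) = 1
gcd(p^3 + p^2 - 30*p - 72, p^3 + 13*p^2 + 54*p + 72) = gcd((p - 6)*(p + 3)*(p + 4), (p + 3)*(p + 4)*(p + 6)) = p^2 + 7*p + 12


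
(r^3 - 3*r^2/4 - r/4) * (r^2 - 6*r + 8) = r^5 - 27*r^4/4 + 49*r^3/4 - 9*r^2/2 - 2*r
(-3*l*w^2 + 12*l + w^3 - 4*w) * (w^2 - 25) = -3*l*w^4 + 87*l*w^2 - 300*l + w^5 - 29*w^3 + 100*w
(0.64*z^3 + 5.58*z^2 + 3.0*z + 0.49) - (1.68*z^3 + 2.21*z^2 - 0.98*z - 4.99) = -1.04*z^3 + 3.37*z^2 + 3.98*z + 5.48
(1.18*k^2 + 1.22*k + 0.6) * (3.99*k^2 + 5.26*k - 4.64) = 4.7082*k^4 + 11.0746*k^3 + 3.336*k^2 - 2.5048*k - 2.784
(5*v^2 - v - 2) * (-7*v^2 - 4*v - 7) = -35*v^4 - 13*v^3 - 17*v^2 + 15*v + 14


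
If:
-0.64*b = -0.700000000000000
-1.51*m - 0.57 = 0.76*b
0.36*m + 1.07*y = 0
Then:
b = 1.09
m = -0.93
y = 0.31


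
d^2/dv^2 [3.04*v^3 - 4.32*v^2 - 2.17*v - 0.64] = 18.24*v - 8.64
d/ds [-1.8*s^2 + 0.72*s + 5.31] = 0.72 - 3.6*s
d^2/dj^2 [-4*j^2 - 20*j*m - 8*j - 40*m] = -8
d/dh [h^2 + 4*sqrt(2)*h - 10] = 2*h + 4*sqrt(2)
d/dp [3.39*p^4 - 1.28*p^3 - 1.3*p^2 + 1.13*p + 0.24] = 13.56*p^3 - 3.84*p^2 - 2.6*p + 1.13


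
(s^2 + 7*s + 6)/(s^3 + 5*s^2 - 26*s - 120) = (s + 1)/(s^2 - s - 20)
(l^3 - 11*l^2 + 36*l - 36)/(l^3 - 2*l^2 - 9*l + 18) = (l - 6)/(l + 3)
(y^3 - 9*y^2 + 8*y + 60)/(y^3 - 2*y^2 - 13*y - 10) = (y - 6)/(y + 1)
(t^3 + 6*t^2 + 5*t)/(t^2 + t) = t + 5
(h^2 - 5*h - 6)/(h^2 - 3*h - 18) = (h + 1)/(h + 3)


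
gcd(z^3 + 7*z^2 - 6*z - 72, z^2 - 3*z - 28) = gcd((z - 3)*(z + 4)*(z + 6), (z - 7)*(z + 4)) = z + 4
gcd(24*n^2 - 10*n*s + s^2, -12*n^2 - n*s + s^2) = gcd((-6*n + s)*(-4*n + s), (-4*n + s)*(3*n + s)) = -4*n + s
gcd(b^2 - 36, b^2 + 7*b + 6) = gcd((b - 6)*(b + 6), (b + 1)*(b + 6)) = b + 6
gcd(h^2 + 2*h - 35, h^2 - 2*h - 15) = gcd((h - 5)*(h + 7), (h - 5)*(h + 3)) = h - 5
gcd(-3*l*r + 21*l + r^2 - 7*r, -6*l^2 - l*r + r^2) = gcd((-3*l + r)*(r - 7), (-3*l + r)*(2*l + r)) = -3*l + r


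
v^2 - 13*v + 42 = (v - 7)*(v - 6)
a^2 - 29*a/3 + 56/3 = (a - 7)*(a - 8/3)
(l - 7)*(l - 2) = l^2 - 9*l + 14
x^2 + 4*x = x*(x + 4)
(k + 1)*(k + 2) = k^2 + 3*k + 2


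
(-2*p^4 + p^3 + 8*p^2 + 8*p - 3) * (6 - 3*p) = 6*p^5 - 15*p^4 - 18*p^3 + 24*p^2 + 57*p - 18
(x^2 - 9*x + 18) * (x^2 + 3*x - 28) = x^4 - 6*x^3 - 37*x^2 + 306*x - 504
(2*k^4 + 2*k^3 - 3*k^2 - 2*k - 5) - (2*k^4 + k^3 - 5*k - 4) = k^3 - 3*k^2 + 3*k - 1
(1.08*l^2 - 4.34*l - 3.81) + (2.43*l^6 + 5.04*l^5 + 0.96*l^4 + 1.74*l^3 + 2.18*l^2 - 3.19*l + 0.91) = 2.43*l^6 + 5.04*l^5 + 0.96*l^4 + 1.74*l^3 + 3.26*l^2 - 7.53*l - 2.9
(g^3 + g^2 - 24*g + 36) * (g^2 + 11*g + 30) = g^5 + 12*g^4 + 17*g^3 - 198*g^2 - 324*g + 1080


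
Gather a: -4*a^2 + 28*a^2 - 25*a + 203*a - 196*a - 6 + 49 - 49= 24*a^2 - 18*a - 6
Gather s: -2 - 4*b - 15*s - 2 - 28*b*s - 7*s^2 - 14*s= -4*b - 7*s^2 + s*(-28*b - 29) - 4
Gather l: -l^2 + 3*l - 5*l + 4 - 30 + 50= -l^2 - 2*l + 24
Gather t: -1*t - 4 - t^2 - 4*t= -t^2 - 5*t - 4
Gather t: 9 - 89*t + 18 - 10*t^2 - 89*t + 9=-10*t^2 - 178*t + 36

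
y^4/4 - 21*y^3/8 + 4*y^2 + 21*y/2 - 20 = (y/4 + 1/2)*(y - 8)*(y - 5/2)*(y - 2)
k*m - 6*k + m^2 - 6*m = (k + m)*(m - 6)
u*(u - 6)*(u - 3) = u^3 - 9*u^2 + 18*u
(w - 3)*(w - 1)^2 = w^3 - 5*w^2 + 7*w - 3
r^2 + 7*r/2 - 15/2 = (r - 3/2)*(r + 5)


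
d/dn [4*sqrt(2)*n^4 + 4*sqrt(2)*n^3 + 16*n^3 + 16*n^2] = 4*n*(4*sqrt(2)*n^2 + 3*sqrt(2)*n + 12*n + 8)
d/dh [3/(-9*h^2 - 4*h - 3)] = 6*(9*h + 2)/(9*h^2 + 4*h + 3)^2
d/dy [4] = 0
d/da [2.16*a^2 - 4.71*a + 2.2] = 4.32*a - 4.71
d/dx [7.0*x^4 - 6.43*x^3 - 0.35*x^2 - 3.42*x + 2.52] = 28.0*x^3 - 19.29*x^2 - 0.7*x - 3.42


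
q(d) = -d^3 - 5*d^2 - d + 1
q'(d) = -3*d^2 - 10*d - 1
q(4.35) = -180.28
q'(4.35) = -101.27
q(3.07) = -78.13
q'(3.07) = -59.97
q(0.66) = -2.13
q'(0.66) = -8.91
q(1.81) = -23.12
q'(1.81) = -28.93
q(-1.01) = -2.06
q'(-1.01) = 6.04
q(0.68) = -2.31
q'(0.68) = -9.19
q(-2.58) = -12.53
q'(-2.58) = 4.83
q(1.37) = -12.33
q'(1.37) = -20.33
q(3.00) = -74.00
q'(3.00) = -58.00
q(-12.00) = 1021.00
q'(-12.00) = -313.00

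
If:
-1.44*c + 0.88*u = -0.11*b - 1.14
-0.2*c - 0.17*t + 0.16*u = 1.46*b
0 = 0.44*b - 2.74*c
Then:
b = 7.25827814569536*u + 9.40276941601445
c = 1.16556291390728*u + 1.50993377483444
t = -62.7658745617452*u - 82.5295888373411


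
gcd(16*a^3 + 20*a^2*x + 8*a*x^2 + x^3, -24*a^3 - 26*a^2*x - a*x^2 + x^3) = 4*a + x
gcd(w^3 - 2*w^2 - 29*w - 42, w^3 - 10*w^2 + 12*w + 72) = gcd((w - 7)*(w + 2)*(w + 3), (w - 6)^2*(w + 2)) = w + 2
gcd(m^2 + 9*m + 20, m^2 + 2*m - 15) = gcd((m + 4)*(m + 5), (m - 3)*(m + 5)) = m + 5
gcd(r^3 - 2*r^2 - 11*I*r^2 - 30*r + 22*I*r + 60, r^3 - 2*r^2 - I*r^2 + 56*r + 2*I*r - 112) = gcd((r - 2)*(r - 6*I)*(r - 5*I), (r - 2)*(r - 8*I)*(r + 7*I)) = r - 2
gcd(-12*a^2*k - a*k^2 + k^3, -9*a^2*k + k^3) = 3*a*k + k^2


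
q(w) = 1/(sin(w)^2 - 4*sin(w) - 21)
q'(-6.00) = 0.01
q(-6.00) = -0.05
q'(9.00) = -0.00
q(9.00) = -0.04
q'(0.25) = 0.01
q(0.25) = -0.05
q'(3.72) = -0.01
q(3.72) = -0.05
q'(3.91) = -0.01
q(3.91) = -0.06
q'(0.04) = 0.01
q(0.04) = -0.05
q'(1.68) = -0.00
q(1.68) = -0.04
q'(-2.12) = -0.01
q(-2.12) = -0.06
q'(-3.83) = -0.00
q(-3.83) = -0.04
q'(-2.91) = -0.01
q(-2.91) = -0.05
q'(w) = (-2*sin(w)*cos(w) + 4*cos(w))/(sin(w)^2 - 4*sin(w) - 21)^2 = 2*(2 - sin(w))*cos(w)/((sin(w) - 7)^2*(sin(w) + 3)^2)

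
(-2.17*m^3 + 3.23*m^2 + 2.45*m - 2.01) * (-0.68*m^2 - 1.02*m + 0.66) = 1.4756*m^5 + 0.0169999999999999*m^4 - 6.3928*m^3 + 0.9996*m^2 + 3.6672*m - 1.3266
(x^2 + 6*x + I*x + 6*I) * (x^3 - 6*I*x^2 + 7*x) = x^5 + 6*x^4 - 5*I*x^4 + 13*x^3 - 30*I*x^3 + 78*x^2 + 7*I*x^2 + 42*I*x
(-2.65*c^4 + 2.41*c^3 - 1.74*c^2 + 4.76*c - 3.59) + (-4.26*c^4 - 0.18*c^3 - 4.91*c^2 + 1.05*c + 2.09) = -6.91*c^4 + 2.23*c^3 - 6.65*c^2 + 5.81*c - 1.5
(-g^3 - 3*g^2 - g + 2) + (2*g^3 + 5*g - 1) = g^3 - 3*g^2 + 4*g + 1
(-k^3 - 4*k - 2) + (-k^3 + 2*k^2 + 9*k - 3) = -2*k^3 + 2*k^2 + 5*k - 5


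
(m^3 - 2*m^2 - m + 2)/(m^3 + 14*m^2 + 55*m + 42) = (m^2 - 3*m + 2)/(m^2 + 13*m + 42)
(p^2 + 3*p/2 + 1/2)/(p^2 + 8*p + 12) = (2*p^2 + 3*p + 1)/(2*(p^2 + 8*p + 12))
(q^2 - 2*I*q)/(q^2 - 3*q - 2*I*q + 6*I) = q/(q - 3)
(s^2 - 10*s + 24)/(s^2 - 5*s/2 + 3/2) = 2*(s^2 - 10*s + 24)/(2*s^2 - 5*s + 3)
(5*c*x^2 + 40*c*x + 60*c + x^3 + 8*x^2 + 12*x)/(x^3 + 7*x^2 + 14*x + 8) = (5*c*x + 30*c + x^2 + 6*x)/(x^2 + 5*x + 4)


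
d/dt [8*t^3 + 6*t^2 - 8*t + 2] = 24*t^2 + 12*t - 8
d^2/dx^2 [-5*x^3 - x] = -30*x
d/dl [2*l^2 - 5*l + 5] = 4*l - 5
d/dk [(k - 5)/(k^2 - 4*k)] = (-k^2 + 10*k - 20)/(k^2*(k^2 - 8*k + 16))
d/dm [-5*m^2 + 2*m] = 2 - 10*m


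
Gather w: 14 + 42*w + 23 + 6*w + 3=48*w + 40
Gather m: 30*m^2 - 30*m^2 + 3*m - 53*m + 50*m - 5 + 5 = 0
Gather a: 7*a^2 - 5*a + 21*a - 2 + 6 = 7*a^2 + 16*a + 4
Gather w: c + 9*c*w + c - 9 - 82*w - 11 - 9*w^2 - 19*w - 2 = 2*c - 9*w^2 + w*(9*c - 101) - 22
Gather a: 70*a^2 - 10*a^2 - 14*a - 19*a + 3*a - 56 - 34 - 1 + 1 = 60*a^2 - 30*a - 90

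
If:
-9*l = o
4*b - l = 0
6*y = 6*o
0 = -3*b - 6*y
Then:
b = 0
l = 0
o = 0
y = 0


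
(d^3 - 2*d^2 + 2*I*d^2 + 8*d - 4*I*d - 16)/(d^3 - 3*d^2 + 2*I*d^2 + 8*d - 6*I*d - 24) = (d - 2)/(d - 3)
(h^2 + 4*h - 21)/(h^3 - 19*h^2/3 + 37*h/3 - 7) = 3*(h + 7)/(3*h^2 - 10*h + 7)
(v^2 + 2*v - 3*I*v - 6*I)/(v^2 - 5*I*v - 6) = (v + 2)/(v - 2*I)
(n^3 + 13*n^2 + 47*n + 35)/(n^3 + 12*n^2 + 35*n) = (n + 1)/n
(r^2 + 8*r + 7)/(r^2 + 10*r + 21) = (r + 1)/(r + 3)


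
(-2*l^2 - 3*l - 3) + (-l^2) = -3*l^2 - 3*l - 3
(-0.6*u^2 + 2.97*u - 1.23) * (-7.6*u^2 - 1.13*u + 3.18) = 4.56*u^4 - 21.894*u^3 + 4.0839*u^2 + 10.8345*u - 3.9114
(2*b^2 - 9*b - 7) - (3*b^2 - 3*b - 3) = -b^2 - 6*b - 4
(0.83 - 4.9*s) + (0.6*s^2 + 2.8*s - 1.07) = 0.6*s^2 - 2.1*s - 0.24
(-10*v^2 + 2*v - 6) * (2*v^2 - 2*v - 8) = -20*v^4 + 24*v^3 + 64*v^2 - 4*v + 48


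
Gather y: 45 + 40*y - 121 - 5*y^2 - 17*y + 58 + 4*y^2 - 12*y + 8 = -y^2 + 11*y - 10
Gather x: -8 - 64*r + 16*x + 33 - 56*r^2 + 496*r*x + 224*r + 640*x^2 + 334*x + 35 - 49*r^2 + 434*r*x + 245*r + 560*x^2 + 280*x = -105*r^2 + 405*r + 1200*x^2 + x*(930*r + 630) + 60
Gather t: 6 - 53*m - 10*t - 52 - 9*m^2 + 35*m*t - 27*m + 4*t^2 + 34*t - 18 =-9*m^2 - 80*m + 4*t^2 + t*(35*m + 24) - 64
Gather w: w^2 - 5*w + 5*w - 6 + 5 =w^2 - 1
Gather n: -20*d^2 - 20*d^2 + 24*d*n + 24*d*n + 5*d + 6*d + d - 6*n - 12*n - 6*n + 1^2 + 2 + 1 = -40*d^2 + 12*d + n*(48*d - 24) + 4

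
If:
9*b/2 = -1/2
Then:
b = -1/9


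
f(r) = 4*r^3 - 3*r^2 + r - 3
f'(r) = 12*r^2 - 6*r + 1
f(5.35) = 529.00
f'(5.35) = 312.37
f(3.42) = 125.34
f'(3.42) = 120.84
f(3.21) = 101.60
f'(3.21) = 105.39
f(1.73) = 10.46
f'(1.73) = 26.53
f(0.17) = -2.90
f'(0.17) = 0.33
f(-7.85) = -2130.66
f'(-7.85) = 787.57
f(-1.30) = -18.16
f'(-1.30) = 29.08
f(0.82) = -1.99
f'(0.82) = 4.15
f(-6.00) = -981.00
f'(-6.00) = 469.00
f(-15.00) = -14193.00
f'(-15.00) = 2791.00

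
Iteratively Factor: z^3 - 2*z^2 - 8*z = (z)*(z^2 - 2*z - 8) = z*(z + 2)*(z - 4)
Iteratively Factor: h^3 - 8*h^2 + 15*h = (h - 3)*(h^2 - 5*h) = h*(h - 3)*(h - 5)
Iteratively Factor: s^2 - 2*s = (s - 2)*(s)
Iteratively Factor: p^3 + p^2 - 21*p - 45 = (p + 3)*(p^2 - 2*p - 15) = (p - 5)*(p + 3)*(p + 3)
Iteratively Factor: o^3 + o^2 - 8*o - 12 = (o + 2)*(o^2 - o - 6) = (o - 3)*(o + 2)*(o + 2)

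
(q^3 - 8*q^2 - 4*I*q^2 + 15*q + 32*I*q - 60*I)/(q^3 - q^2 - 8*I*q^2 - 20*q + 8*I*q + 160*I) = (q^2 + q*(-3 - 4*I) + 12*I)/(q^2 + q*(4 - 8*I) - 32*I)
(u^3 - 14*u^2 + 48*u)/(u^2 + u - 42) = u*(u - 8)/(u + 7)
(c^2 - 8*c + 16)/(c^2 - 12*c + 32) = (c - 4)/(c - 8)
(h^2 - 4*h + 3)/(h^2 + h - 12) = (h - 1)/(h + 4)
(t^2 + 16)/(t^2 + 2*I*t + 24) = (t + 4*I)/(t + 6*I)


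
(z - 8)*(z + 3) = z^2 - 5*z - 24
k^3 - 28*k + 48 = (k - 4)*(k - 2)*(k + 6)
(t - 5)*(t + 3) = t^2 - 2*t - 15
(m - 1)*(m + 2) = m^2 + m - 2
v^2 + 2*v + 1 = (v + 1)^2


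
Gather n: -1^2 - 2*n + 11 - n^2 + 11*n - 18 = -n^2 + 9*n - 8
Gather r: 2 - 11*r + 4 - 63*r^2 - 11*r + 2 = -63*r^2 - 22*r + 8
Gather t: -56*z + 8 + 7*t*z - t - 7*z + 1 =t*(7*z - 1) - 63*z + 9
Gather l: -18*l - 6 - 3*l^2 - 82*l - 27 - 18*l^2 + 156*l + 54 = -21*l^2 + 56*l + 21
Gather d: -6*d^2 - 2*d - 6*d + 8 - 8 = -6*d^2 - 8*d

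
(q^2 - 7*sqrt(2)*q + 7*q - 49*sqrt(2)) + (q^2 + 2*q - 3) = 2*q^2 - 7*sqrt(2)*q + 9*q - 49*sqrt(2) - 3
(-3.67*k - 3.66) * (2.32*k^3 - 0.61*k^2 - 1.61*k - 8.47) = -8.5144*k^4 - 6.2525*k^3 + 8.1413*k^2 + 36.9775*k + 31.0002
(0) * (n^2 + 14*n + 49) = 0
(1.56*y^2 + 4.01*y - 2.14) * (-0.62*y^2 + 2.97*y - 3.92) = -0.9672*y^4 + 2.147*y^3 + 7.1213*y^2 - 22.075*y + 8.3888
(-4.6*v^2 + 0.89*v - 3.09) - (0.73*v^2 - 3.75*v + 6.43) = -5.33*v^2 + 4.64*v - 9.52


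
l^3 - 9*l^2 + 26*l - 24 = (l - 4)*(l - 3)*(l - 2)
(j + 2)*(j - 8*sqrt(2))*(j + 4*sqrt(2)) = j^3 - 4*sqrt(2)*j^2 + 2*j^2 - 64*j - 8*sqrt(2)*j - 128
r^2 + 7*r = r*(r + 7)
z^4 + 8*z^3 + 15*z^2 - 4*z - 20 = (z - 1)*(z + 2)^2*(z + 5)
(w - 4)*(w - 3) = w^2 - 7*w + 12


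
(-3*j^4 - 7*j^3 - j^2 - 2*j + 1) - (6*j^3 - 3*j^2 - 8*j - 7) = -3*j^4 - 13*j^3 + 2*j^2 + 6*j + 8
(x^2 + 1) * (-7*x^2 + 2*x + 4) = -7*x^4 + 2*x^3 - 3*x^2 + 2*x + 4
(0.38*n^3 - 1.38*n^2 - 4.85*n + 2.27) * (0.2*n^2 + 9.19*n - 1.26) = 0.076*n^5 + 3.2162*n^4 - 14.131*n^3 - 42.3787*n^2 + 26.9723*n - 2.8602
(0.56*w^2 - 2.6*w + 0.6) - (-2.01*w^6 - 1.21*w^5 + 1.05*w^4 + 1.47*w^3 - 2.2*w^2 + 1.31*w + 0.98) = 2.01*w^6 + 1.21*w^5 - 1.05*w^4 - 1.47*w^3 + 2.76*w^2 - 3.91*w - 0.38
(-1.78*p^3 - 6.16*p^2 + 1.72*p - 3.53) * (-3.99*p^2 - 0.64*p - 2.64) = 7.1022*p^5 + 25.7176*p^4 + 1.7788*p^3 + 29.2463*p^2 - 2.2816*p + 9.3192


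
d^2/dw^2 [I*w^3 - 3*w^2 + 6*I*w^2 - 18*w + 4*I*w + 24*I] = 6*I*w - 6 + 12*I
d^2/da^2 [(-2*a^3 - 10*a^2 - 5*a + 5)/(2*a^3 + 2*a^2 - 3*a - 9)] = 8*(-8*a^6 - 24*a^5 - 84*a^4 - 316*a^3 - 318*a^2 - 144*a - 135)/(8*a^9 + 24*a^8 - 12*a^7 - 172*a^6 - 198*a^5 + 270*a^4 + 783*a^3 + 243*a^2 - 729*a - 729)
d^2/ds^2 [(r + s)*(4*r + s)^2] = 18*r + 6*s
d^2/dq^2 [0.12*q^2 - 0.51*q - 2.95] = 0.240000000000000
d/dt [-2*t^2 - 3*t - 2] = -4*t - 3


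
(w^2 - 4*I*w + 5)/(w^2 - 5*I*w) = (w + I)/w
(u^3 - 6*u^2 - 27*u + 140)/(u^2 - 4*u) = u - 2 - 35/u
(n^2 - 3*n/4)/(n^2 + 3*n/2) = (4*n - 3)/(2*(2*n + 3))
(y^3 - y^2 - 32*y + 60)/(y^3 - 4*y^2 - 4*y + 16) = (y^2 + y - 30)/(y^2 - 2*y - 8)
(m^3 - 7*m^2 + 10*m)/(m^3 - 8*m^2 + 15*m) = (m - 2)/(m - 3)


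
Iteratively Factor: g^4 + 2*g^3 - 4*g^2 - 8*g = (g + 2)*(g^3 - 4*g) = (g + 2)^2*(g^2 - 2*g) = (g - 2)*(g + 2)^2*(g)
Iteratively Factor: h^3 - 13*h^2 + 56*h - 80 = (h - 5)*(h^2 - 8*h + 16) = (h - 5)*(h - 4)*(h - 4)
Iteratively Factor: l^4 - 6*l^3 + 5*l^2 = (l - 5)*(l^3 - l^2) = l*(l - 5)*(l^2 - l) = l*(l - 5)*(l - 1)*(l)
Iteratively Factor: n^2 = (n)*(n)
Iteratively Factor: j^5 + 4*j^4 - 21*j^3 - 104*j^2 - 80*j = (j + 4)*(j^4 - 21*j^2 - 20*j) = (j + 4)^2*(j^3 - 4*j^2 - 5*j) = (j - 5)*(j + 4)^2*(j^2 + j) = (j - 5)*(j + 1)*(j + 4)^2*(j)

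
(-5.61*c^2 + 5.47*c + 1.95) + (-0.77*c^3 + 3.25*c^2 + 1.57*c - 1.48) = -0.77*c^3 - 2.36*c^2 + 7.04*c + 0.47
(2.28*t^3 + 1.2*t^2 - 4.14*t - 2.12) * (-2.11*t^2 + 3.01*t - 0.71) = -4.8108*t^5 + 4.3308*t^4 + 10.7286*t^3 - 8.8402*t^2 - 3.4418*t + 1.5052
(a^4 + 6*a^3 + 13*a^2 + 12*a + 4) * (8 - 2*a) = -2*a^5 - 4*a^4 + 22*a^3 + 80*a^2 + 88*a + 32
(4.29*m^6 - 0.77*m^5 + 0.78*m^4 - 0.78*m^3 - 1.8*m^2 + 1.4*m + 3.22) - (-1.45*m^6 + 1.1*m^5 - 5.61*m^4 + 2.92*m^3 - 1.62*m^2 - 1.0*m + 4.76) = 5.74*m^6 - 1.87*m^5 + 6.39*m^4 - 3.7*m^3 - 0.18*m^2 + 2.4*m - 1.54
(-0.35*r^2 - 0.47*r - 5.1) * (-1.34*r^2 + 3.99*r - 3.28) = 0.469*r^4 - 0.7667*r^3 + 6.1067*r^2 - 18.8074*r + 16.728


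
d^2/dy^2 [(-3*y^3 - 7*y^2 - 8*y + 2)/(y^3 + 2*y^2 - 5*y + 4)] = 2*(-y^6 - 69*y^5 - 69*y^4 + 35*y^3 + 534*y^2 - 36*y - 238)/(y^9 + 6*y^8 - 3*y^7 - 40*y^6 + 63*y^5 + 78*y^4 - 317*y^3 + 396*y^2 - 240*y + 64)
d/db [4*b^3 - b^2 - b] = 12*b^2 - 2*b - 1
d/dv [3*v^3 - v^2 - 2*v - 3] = 9*v^2 - 2*v - 2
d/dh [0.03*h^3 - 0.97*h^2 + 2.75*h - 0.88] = 0.09*h^2 - 1.94*h + 2.75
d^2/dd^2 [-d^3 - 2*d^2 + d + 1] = -6*d - 4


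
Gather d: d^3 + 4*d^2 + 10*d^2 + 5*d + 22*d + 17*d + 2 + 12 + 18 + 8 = d^3 + 14*d^2 + 44*d + 40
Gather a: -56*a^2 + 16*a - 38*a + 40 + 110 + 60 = -56*a^2 - 22*a + 210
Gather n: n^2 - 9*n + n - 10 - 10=n^2 - 8*n - 20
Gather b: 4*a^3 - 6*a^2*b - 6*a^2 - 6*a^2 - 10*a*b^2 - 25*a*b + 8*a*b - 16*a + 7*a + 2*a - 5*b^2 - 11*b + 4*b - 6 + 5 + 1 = 4*a^3 - 12*a^2 - 7*a + b^2*(-10*a - 5) + b*(-6*a^2 - 17*a - 7)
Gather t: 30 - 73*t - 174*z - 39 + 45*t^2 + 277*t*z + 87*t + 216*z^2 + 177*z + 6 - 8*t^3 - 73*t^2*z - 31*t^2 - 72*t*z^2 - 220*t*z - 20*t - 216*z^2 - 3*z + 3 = -8*t^3 + t^2*(14 - 73*z) + t*(-72*z^2 + 57*z - 6)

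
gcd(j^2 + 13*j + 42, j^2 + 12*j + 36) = j + 6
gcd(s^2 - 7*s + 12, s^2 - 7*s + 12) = s^2 - 7*s + 12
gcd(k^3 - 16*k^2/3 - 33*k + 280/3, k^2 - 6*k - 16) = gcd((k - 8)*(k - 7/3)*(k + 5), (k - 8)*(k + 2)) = k - 8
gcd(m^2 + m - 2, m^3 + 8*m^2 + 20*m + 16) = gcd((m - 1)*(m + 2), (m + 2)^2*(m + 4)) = m + 2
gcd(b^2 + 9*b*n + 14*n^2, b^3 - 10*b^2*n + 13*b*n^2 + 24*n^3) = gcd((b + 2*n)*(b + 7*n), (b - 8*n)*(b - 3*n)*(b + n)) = 1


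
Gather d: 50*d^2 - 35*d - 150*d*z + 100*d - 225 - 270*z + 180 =50*d^2 + d*(65 - 150*z) - 270*z - 45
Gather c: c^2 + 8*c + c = c^2 + 9*c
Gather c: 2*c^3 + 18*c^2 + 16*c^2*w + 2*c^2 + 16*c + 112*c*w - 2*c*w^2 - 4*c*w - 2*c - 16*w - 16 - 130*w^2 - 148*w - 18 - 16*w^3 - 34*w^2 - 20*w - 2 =2*c^3 + c^2*(16*w + 20) + c*(-2*w^2 + 108*w + 14) - 16*w^3 - 164*w^2 - 184*w - 36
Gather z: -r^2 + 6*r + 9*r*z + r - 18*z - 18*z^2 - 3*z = -r^2 + 7*r - 18*z^2 + z*(9*r - 21)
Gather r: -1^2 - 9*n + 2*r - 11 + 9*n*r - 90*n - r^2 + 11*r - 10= -99*n - r^2 + r*(9*n + 13) - 22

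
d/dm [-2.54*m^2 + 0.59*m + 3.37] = 0.59 - 5.08*m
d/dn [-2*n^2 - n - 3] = -4*n - 1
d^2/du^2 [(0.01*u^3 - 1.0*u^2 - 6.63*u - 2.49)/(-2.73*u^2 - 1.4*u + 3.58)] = (1.11022302462516e-16*u^5 - 2.8421709430404e-14*u^4 + 90.946786*u^3 + 170.287446*u^2 + 445.117548*u + 150.524252)/(20.346417*u^6 + 31.30218*u^5 - 63.991746*u^4 - 79.35256*u^3 + 83.915916*u^2 + 53.82888*u - 45.882712)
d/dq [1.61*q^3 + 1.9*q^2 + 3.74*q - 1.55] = 4.83*q^2 + 3.8*q + 3.74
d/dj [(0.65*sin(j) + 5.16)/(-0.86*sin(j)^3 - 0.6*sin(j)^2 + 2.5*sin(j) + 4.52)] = (1.118*sin(j)^3 + 13.7028*sin(j)^2 + 6.192*sin(j) - 9.962)*cos(j)/(0.7396*sin(j)^6 + 1.032*sin(j)^5 - 3.94*sin(j)^4 - 10.7744*sin(j)^3 + 0.826000000000001*sin(j)^2 + 22.6*sin(j) + 20.4304)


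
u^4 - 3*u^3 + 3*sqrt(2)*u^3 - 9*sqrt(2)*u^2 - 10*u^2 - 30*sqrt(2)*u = u*(u - 5)*(u + 2)*(u + 3*sqrt(2))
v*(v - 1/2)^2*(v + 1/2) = v^4 - v^3/2 - v^2/4 + v/8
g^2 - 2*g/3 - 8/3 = (g - 2)*(g + 4/3)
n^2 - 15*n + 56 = (n - 8)*(n - 7)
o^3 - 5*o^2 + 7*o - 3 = (o - 3)*(o - 1)^2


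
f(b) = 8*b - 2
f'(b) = 8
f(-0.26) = -4.08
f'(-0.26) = 8.00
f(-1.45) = -13.60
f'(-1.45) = 8.00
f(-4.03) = -34.24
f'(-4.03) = 8.00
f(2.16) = 15.28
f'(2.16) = 8.00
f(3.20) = 23.60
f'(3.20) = 8.00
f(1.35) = 8.80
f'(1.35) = 8.00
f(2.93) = 21.44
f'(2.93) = 8.00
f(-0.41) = -5.28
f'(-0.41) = 8.00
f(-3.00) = -26.00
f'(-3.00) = 8.00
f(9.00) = 70.00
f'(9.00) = 8.00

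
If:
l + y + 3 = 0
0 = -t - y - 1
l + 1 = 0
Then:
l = -1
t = 1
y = -2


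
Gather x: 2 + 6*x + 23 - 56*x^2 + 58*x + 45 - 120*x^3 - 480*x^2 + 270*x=-120*x^3 - 536*x^2 + 334*x + 70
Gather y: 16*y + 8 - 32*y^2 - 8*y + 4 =-32*y^2 + 8*y + 12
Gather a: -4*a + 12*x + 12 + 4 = -4*a + 12*x + 16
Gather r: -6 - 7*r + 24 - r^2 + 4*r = -r^2 - 3*r + 18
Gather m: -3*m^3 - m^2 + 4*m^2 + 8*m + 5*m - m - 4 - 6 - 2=-3*m^3 + 3*m^2 + 12*m - 12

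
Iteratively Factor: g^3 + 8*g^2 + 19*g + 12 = (g + 1)*(g^2 + 7*g + 12) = (g + 1)*(g + 3)*(g + 4)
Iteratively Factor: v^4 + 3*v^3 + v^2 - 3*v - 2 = (v - 1)*(v^3 + 4*v^2 + 5*v + 2) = (v - 1)*(v + 1)*(v^2 + 3*v + 2) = (v - 1)*(v + 1)*(v + 2)*(v + 1)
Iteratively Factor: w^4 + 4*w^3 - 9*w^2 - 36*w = (w - 3)*(w^3 + 7*w^2 + 12*w) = (w - 3)*(w + 3)*(w^2 + 4*w) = (w - 3)*(w + 3)*(w + 4)*(w)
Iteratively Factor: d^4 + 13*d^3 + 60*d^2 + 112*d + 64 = (d + 4)*(d^3 + 9*d^2 + 24*d + 16) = (d + 4)^2*(d^2 + 5*d + 4) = (d + 4)^3*(d + 1)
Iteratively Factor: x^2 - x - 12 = (x - 4)*(x + 3)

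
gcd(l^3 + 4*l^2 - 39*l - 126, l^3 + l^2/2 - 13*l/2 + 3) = l + 3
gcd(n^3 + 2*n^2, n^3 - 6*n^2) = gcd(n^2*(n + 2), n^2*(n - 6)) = n^2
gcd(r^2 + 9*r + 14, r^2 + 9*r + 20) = 1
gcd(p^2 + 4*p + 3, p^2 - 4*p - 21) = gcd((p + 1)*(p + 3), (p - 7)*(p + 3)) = p + 3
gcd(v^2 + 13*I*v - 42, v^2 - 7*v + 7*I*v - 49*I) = v + 7*I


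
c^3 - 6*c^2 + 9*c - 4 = (c - 4)*(c - 1)^2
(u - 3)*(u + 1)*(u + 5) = u^3 + 3*u^2 - 13*u - 15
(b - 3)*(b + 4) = b^2 + b - 12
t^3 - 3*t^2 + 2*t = t*(t - 2)*(t - 1)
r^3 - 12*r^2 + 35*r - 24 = (r - 8)*(r - 3)*(r - 1)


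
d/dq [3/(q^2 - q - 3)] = 3*(1 - 2*q)/(-q^2 + q + 3)^2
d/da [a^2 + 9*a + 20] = 2*a + 9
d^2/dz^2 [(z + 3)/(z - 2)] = 10/(z - 2)^3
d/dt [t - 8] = 1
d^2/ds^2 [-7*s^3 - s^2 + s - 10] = -42*s - 2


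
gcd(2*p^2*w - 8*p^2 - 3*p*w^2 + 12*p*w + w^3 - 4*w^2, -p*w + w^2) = p - w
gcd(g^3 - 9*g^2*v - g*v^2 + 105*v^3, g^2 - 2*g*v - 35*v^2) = -g + 7*v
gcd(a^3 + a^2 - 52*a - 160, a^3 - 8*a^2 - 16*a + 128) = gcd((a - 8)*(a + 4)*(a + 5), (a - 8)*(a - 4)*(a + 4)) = a^2 - 4*a - 32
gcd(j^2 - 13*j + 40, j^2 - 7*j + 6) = 1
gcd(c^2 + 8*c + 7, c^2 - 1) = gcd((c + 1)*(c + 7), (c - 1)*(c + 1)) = c + 1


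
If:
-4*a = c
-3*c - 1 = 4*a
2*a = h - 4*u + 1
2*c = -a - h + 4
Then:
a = 1/8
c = -1/2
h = 39/8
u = 45/32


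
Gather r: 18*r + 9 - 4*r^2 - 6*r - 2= -4*r^2 + 12*r + 7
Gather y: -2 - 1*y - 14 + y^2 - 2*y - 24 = y^2 - 3*y - 40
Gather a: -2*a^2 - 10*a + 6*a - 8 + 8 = -2*a^2 - 4*a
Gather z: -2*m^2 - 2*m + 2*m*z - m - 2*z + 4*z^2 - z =-2*m^2 - 3*m + 4*z^2 + z*(2*m - 3)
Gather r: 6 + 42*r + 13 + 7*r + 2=49*r + 21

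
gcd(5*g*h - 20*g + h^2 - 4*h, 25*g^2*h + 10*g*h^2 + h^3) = 5*g + h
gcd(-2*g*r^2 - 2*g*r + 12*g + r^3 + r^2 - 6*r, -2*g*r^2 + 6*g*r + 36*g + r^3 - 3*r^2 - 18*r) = -2*g*r - 6*g + r^2 + 3*r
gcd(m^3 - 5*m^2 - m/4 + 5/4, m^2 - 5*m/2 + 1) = m - 1/2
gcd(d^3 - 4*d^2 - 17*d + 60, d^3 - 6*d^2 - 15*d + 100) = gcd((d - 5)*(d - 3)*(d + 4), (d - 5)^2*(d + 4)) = d^2 - d - 20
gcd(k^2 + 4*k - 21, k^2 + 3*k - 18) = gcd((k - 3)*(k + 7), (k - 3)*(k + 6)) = k - 3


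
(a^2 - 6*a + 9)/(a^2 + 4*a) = (a^2 - 6*a + 9)/(a*(a + 4))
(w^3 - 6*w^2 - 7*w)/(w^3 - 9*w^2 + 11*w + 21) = w/(w - 3)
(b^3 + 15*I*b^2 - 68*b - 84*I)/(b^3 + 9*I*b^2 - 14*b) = (b + 6*I)/b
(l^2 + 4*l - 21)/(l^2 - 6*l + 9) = (l + 7)/(l - 3)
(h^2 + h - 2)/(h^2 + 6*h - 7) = (h + 2)/(h + 7)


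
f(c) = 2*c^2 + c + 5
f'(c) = 4*c + 1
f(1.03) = 8.15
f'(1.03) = 5.12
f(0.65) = 6.50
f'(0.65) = 3.60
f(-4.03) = 33.45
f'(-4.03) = -15.12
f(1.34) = 9.93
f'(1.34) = 6.36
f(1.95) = 14.56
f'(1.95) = 8.80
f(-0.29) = 4.88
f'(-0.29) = -0.16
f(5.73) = 76.40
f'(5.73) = 23.92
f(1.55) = 11.36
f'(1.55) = 7.20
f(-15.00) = 440.00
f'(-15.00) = -59.00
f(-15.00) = 440.00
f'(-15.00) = -59.00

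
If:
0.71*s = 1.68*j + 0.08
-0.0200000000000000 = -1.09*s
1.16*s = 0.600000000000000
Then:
No Solution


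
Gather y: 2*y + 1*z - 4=2*y + z - 4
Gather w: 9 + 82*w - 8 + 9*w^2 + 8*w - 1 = 9*w^2 + 90*w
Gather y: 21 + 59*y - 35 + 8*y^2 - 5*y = 8*y^2 + 54*y - 14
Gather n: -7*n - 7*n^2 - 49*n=-7*n^2 - 56*n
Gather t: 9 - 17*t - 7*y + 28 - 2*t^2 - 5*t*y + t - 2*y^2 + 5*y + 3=-2*t^2 + t*(-5*y - 16) - 2*y^2 - 2*y + 40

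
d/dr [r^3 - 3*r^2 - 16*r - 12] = 3*r^2 - 6*r - 16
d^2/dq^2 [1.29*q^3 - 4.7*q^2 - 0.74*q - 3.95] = 7.74*q - 9.4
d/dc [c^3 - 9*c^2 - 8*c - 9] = 3*c^2 - 18*c - 8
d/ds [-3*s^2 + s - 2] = 1 - 6*s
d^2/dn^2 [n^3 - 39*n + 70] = 6*n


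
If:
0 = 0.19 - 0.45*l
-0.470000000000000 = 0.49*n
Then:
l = 0.42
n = -0.96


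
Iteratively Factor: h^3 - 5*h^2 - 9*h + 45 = (h - 3)*(h^2 - 2*h - 15) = (h - 3)*(h + 3)*(h - 5)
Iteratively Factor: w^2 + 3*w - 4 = (w + 4)*(w - 1)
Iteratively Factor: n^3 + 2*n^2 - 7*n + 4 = (n + 4)*(n^2 - 2*n + 1) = (n - 1)*(n + 4)*(n - 1)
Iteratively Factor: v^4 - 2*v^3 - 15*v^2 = (v + 3)*(v^3 - 5*v^2) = v*(v + 3)*(v^2 - 5*v) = v*(v - 5)*(v + 3)*(v)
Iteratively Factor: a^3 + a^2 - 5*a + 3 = (a + 3)*(a^2 - 2*a + 1) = (a - 1)*(a + 3)*(a - 1)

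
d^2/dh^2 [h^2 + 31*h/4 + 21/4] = 2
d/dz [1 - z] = -1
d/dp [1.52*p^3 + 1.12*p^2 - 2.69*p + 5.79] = 4.56*p^2 + 2.24*p - 2.69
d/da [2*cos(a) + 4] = -2*sin(a)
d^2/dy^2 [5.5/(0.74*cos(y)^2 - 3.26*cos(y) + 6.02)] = (-12.0472*(1 - cos(y)^2)^2 + 39.8046*cos(y)^3 + 33.5302*cos(y)^2 - 187.5478*cos(y) + 79.948)/(0.74*cos(y)^2 - 3.26*cos(y) + 6.02)^3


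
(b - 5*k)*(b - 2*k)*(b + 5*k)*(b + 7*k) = b^4 + 5*b^3*k - 39*b^2*k^2 - 125*b*k^3 + 350*k^4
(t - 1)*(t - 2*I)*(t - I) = t^3 - t^2 - 3*I*t^2 - 2*t + 3*I*t + 2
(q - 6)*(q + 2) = q^2 - 4*q - 12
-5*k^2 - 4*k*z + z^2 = (-5*k + z)*(k + z)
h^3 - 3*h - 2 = (h - 2)*(h + 1)^2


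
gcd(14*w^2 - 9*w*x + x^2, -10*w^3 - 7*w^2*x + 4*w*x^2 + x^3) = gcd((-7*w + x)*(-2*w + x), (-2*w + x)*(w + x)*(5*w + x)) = -2*w + x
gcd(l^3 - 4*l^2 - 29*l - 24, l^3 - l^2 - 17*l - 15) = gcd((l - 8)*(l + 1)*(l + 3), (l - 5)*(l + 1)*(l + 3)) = l^2 + 4*l + 3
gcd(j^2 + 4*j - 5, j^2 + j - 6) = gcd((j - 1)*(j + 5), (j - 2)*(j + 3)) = 1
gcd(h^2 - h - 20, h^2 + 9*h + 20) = h + 4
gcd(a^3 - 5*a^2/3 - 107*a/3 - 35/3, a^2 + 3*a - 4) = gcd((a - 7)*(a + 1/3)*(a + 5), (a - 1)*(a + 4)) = 1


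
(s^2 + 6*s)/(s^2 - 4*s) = (s + 6)/(s - 4)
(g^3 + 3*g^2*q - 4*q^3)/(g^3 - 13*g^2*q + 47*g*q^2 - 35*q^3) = (g^2 + 4*g*q + 4*q^2)/(g^2 - 12*g*q + 35*q^2)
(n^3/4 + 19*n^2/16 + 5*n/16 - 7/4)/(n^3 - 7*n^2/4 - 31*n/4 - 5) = (-4*n^3 - 19*n^2 - 5*n + 28)/(4*(-4*n^3 + 7*n^2 + 31*n + 20))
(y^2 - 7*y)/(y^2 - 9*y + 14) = y/(y - 2)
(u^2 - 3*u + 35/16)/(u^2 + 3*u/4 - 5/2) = (u - 7/4)/(u + 2)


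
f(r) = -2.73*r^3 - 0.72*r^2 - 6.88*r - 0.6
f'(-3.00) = -76.27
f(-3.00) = 87.27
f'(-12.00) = -1168.96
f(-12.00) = 4695.72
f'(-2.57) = -57.27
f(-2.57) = 58.67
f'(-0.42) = -7.72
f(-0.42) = 2.36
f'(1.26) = -21.70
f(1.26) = -15.87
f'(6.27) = -337.88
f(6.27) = -744.97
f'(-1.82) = -31.39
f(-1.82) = 25.99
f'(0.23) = -7.64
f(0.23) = -2.25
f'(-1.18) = -16.58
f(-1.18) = 11.00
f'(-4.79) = -187.89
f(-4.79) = 315.87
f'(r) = -8.19*r^2 - 1.44*r - 6.88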